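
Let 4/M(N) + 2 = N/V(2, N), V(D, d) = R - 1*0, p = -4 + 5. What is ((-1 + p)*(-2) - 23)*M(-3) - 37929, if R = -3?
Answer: -37837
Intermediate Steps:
p = 1
V(D, d) = -3 (V(D, d) = -3 - 1*0 = -3 + 0 = -3)
M(N) = 4/(-2 - N/3) (M(N) = 4/(-2 + N/(-3)) = 4/(-2 + N*(-1/3)) = 4/(-2 - N/3))
((-1 + p)*(-2) - 23)*M(-3) - 37929 = ((-1 + 1)*(-2) - 23)*(-12/(6 - 3)) - 37929 = (0*(-2) - 23)*(-12/3) - 37929 = (0 - 23)*(-12*1/3) - 37929 = -23*(-4) - 37929 = 92 - 37929 = -37837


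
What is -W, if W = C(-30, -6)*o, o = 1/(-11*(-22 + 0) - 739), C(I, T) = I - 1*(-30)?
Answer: 0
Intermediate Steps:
C(I, T) = 30 + I (C(I, T) = I + 30 = 30 + I)
o = -1/497 (o = 1/(-11*(-22) - 739) = 1/(242 - 739) = 1/(-497) = -1/497 ≈ -0.0020121)
W = 0 (W = (30 - 30)*(-1/497) = 0*(-1/497) = 0)
-W = -1*0 = 0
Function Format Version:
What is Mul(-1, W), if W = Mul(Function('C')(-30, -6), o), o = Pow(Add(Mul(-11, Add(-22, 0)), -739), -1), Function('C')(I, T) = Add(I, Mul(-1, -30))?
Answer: 0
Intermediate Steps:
Function('C')(I, T) = Add(30, I) (Function('C')(I, T) = Add(I, 30) = Add(30, I))
o = Rational(-1, 497) (o = Pow(Add(Mul(-11, -22), -739), -1) = Pow(Add(242, -739), -1) = Pow(-497, -1) = Rational(-1, 497) ≈ -0.0020121)
W = 0 (W = Mul(Add(30, -30), Rational(-1, 497)) = Mul(0, Rational(-1, 497)) = 0)
Mul(-1, W) = Mul(-1, 0) = 0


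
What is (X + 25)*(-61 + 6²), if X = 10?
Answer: -875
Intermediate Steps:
(X + 25)*(-61 + 6²) = (10 + 25)*(-61 + 6²) = 35*(-61 + 36) = 35*(-25) = -875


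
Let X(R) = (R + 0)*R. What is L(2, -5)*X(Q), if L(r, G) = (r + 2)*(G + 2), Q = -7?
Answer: -588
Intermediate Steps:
L(r, G) = (2 + G)*(2 + r) (L(r, G) = (2 + r)*(2 + G) = (2 + G)*(2 + r))
X(R) = R**2 (X(R) = R*R = R**2)
L(2, -5)*X(Q) = (4 + 2*(-5) + 2*2 - 5*2)*(-7)**2 = (4 - 10 + 4 - 10)*49 = -12*49 = -588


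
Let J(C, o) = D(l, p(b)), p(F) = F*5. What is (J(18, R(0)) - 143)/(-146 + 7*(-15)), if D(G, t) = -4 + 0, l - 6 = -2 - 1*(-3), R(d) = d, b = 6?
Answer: 147/251 ≈ 0.58566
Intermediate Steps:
p(F) = 5*F
l = 7 (l = 6 + (-2 - 1*(-3)) = 6 + (-2 + 3) = 6 + 1 = 7)
D(G, t) = -4
J(C, o) = -4
(J(18, R(0)) - 143)/(-146 + 7*(-15)) = (-4 - 143)/(-146 + 7*(-15)) = -147/(-146 - 105) = -147/(-251) = -147*(-1/251) = 147/251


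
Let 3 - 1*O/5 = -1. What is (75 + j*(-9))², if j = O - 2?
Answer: 7569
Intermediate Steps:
O = 20 (O = 15 - 5*(-1) = 15 + 5 = 20)
j = 18 (j = 20 - 2 = 18)
(75 + j*(-9))² = (75 + 18*(-9))² = (75 - 162)² = (-87)² = 7569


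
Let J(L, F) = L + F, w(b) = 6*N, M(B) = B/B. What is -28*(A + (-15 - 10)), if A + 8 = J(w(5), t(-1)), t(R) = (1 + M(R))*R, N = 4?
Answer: 308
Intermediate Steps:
M(B) = 1
t(R) = 2*R (t(R) = (1 + 1)*R = 2*R)
w(b) = 24 (w(b) = 6*4 = 24)
J(L, F) = F + L
A = 14 (A = -8 + (2*(-1) + 24) = -8 + (-2 + 24) = -8 + 22 = 14)
-28*(A + (-15 - 10)) = -28*(14 + (-15 - 10)) = -28*(14 - 25) = -28*(-11) = 308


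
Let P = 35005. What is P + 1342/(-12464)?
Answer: 218150489/6232 ≈ 35005.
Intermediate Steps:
P + 1342/(-12464) = 35005 + 1342/(-12464) = 35005 + 1342*(-1/12464) = 35005 - 671/6232 = 218150489/6232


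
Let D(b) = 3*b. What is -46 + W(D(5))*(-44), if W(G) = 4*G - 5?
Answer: -2466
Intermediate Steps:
W(G) = -5 + 4*G
-46 + W(D(5))*(-44) = -46 + (-5 + 4*(3*5))*(-44) = -46 + (-5 + 4*15)*(-44) = -46 + (-5 + 60)*(-44) = -46 + 55*(-44) = -46 - 2420 = -2466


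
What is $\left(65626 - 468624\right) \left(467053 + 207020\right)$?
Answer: $-271650070854$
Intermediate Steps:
$\left(65626 - 468624\right) \left(467053 + 207020\right) = \left(-402998\right) 674073 = -271650070854$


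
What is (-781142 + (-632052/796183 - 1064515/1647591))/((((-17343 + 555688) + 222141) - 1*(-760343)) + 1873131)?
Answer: -1024691423396637703/4452142238491475880 ≈ -0.23016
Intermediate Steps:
(-781142 + (-632052/796183 - 1064515/1647591))/((((-17343 + 555688) + 222141) - 1*(-760343)) + 1873131) = (-781142 + (-632052*1/796183 - 1064515*1/1647591))/(((538345 + 222141) + 760343) + 1873131) = (-781142 + (-632052/796183 - 1064515/1647591))/((760486 + 760343) + 1873131) = (-781142 - 1888911932977/1311783945153)/(1520829 + 1873131) = -1024691423396637703/1311783945153/3393960 = -1024691423396637703/1311783945153*1/3393960 = -1024691423396637703/4452142238491475880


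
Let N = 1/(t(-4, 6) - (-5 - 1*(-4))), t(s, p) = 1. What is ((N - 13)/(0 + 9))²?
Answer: 625/324 ≈ 1.9290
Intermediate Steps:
N = ½ (N = 1/(1 - (-5 - 1*(-4))) = 1/(1 - (-5 + 4)) = 1/(1 - 1*(-1)) = 1/(1 + 1) = 1/2 = ½ ≈ 0.50000)
((N - 13)/(0 + 9))² = ((½ - 13)/(0 + 9))² = (-25/2/9)² = (-25/2*⅑)² = (-25/18)² = 625/324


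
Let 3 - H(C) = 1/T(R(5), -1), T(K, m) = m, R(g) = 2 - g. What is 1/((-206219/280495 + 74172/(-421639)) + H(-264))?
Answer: 118267631305/365315677139 ≈ 0.32374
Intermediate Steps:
H(C) = 4 (H(C) = 3 - 1/(-1) = 3 - 1*(-1) = 3 + 1 = 4)
1/((-206219/280495 + 74172/(-421639)) + H(-264)) = 1/((-206219/280495 + 74172/(-421639)) + 4) = 1/((-206219*1/280495 + 74172*(-1/421639)) + 4) = 1/((-206219/280495 - 74172/421639) + 4) = 1/(-107754848081/118267631305 + 4) = 1/(365315677139/118267631305) = 118267631305/365315677139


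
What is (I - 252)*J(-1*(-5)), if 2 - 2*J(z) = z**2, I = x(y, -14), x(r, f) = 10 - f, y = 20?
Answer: 2622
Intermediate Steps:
I = 24 (I = 10 - 1*(-14) = 10 + 14 = 24)
J(z) = 1 - z**2/2
(I - 252)*J(-1*(-5)) = (24 - 252)*(1 - (-1*(-5))**2/2) = -228*(1 - 1/2*5**2) = -228*(1 - 1/2*25) = -228*(1 - 25/2) = -228*(-23/2) = 2622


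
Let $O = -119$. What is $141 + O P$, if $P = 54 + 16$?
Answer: $-8189$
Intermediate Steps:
$P = 70$
$141 + O P = 141 - 8330 = -8189$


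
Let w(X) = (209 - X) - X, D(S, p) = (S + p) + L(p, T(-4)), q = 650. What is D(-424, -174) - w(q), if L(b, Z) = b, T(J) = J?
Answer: 319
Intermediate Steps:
D(S, p) = S + 2*p (D(S, p) = (S + p) + p = S + 2*p)
w(X) = 209 - 2*X
D(-424, -174) - w(q) = (-424 + 2*(-174)) - (209 - 2*650) = (-424 - 348) - (209 - 1300) = -772 - 1*(-1091) = -772 + 1091 = 319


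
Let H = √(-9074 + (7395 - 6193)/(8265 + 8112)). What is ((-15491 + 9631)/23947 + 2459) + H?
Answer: 58879813/23947 + 4*I*√152105170587/16377 ≈ 2458.8 + 95.257*I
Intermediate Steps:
H = 4*I*√152105170587/16377 (H = √(-9074 + 1202/16377) = √(-148603696/16377) = 4*I*√152105170587/16377 ≈ 95.257*I)
((-15491 + 9631)/23947 + 2459) + H = ((-15491 + 9631)/23947 + 2459) + 4*I*√152105170587/16377 = (-5860*1/23947 + 2459) + 4*I*√152105170587/16377 = (-5860/23947 + 2459) + 4*I*√152105170587/16377 = 58879813/23947 + 4*I*√152105170587/16377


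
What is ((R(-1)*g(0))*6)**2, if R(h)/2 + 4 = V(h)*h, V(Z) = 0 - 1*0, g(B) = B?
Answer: 0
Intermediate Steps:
V(Z) = 0 (V(Z) = 0 + 0 = 0)
R(h) = -8 (R(h) = -8 + 2*(0*h) = -8 + 2*0 = -8 + 0 = -8)
((R(-1)*g(0))*6)**2 = (-8*0*6)**2 = (0*6)**2 = 0**2 = 0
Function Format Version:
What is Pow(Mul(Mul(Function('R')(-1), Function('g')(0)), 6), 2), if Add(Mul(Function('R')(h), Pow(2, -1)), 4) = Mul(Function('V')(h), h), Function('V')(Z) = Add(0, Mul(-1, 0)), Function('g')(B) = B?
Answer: 0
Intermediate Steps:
Function('V')(Z) = 0 (Function('V')(Z) = Add(0, 0) = 0)
Function('R')(h) = -8 (Function('R')(h) = Add(-8, Mul(2, Mul(0, h))) = Add(-8, Mul(2, 0)) = Add(-8, 0) = -8)
Pow(Mul(Mul(Function('R')(-1), Function('g')(0)), 6), 2) = Pow(Mul(Mul(-8, 0), 6), 2) = Pow(Mul(0, 6), 2) = Pow(0, 2) = 0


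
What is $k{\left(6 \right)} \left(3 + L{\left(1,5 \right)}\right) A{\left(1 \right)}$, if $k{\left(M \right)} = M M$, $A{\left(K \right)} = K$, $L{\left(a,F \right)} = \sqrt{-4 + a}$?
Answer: $108 + 36 i \sqrt{3} \approx 108.0 + 62.354 i$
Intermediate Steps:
$k{\left(M \right)} = M^{2}$
$k{\left(6 \right)} \left(3 + L{\left(1,5 \right)}\right) A{\left(1 \right)} = 6^{2} \left(3 + \sqrt{-4 + 1}\right) 1 = 36 \left(3 + \sqrt{-3}\right) 1 = 36 \left(3 + i \sqrt{3}\right) 1 = \left(108 + 36 i \sqrt{3}\right) 1 = 108 + 36 i \sqrt{3}$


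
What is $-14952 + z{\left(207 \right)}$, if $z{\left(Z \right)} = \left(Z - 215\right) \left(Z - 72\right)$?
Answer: $-16032$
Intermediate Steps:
$z{\left(Z \right)} = \left(-215 + Z\right) \left(-72 + Z\right)$
$-14952 + z{\left(207 \right)} = -14952 + \left(15480 + 207^{2} - 59409\right) = -14952 + \left(15480 + 42849 - 59409\right) = -14952 - 1080 = -16032$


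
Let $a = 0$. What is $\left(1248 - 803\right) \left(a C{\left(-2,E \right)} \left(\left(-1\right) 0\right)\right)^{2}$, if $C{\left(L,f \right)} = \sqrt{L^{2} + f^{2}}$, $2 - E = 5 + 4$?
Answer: $0$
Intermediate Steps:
$E = -7$ ($E = 2 - \left(5 + 4\right) = 2 - 9 = -7$)
$\left(1248 - 803\right) \left(a C{\left(-2,E \right)} \left(\left(-1\right) 0\right)\right)^{2} = \left(1248 - 803\right) \left(0 \sqrt{\left(-2\right)^{2} + \left(-7\right)^{2}} \left(\left(-1\right) 0\right)\right)^{2} = 445 \left(0 \sqrt{4 + 49} \cdot 0\right)^{2} = 445 \left(0 \sqrt{53} \cdot 0\right)^{2} = 445 \left(0 \cdot 0\right)^{2} = 445 \cdot 0^{2} = 445 \cdot 0 = 0$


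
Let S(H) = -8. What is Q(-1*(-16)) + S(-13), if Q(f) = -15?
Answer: -23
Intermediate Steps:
Q(-1*(-16)) + S(-13) = -15 - 8 = -23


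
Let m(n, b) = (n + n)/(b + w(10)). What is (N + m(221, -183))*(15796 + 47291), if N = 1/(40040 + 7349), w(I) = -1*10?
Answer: -1321404214815/9146077 ≈ -1.4448e+5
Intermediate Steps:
w(I) = -10
m(n, b) = 2*n/(-10 + b) (m(n, b) = (n + n)/(b - 10) = (2*n)/(-10 + b) = 2*n/(-10 + b))
N = 1/47389 ≈ 2.1102e-5
(N + m(221, -183))*(15796 + 47291) = (1/47389 + 2*221/(-10 - 183))*(15796 + 47291) = (1/47389 + 2*221/(-193))*63087 = (1/47389 + 2*221*(-1/193))*63087 = (1/47389 - 442/193)*63087 = -20945745/9146077*63087 = -1321404214815/9146077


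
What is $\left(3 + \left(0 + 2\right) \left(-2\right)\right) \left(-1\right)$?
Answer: $1$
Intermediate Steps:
$\left(3 + \left(0 + 2\right) \left(-2\right)\right) \left(-1\right) = \left(3 + 2 \left(-2\right)\right) \left(-1\right) = \left(3 - 4\right) \left(-1\right) = \left(-1\right) \left(-1\right) = 1$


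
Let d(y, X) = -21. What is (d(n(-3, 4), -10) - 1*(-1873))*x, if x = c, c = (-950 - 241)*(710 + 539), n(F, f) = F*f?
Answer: -2754959268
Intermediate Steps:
c = -1487559 (c = -1191*1249 = -1487559)
x = -1487559
(d(n(-3, 4), -10) - 1*(-1873))*x = (-21 - 1*(-1873))*(-1487559) = (-21 + 1873)*(-1487559) = 1852*(-1487559) = -2754959268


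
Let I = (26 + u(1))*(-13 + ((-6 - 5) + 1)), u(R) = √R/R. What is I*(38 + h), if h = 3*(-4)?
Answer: -16146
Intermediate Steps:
u(R) = R^(-½)
I = -621 (I = (26 + 1^(-½))*(-13 + ((-6 - 5) + 1)) = (26 + 1)*(-13 + (-11 + 1)) = 27*(-13 - 10) = 27*(-23) = -621)
h = -12
I*(38 + h) = -621*(38 - 12) = -621*26 = -16146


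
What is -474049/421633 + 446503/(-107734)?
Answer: -239331594365/45424209622 ≈ -5.2688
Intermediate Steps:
-474049/421633 + 446503/(-107734) = -474049*1/421633 + 446503*(-1/107734) = -474049/421633 - 446503/107734 = -239331594365/45424209622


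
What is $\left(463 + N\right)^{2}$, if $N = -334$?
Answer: $16641$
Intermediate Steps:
$\left(463 + N\right)^{2} = \left(463 - 334\right)^{2} = 129^{2} = 16641$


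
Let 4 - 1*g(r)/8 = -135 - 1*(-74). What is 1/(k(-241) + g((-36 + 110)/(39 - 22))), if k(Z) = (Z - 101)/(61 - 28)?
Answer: 11/5606 ≈ 0.0019622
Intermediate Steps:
g(r) = 520 (g(r) = 32 - 8*(-135 - 1*(-74)) = 32 - 8*(-135 + 74) = 32 - 8*(-61) = 32 + 488 = 520)
k(Z) = -101/33 + Z/33 (k(Z) = (-101 + Z)/33 = (-101 + Z)*(1/33) = -101/33 + Z/33)
1/(k(-241) + g((-36 + 110)/(39 - 22))) = 1/((-101/33 + (1/33)*(-241)) + 520) = 1/((-101/33 - 241/33) + 520) = 1/(-114/11 + 520) = 1/(5606/11) = 11/5606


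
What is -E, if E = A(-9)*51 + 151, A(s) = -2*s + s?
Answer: -610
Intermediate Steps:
A(s) = -s
E = 610 (E = -1*(-9)*51 + 151 = 9*51 + 151 = 459 + 151 = 610)
-E = -1*610 = -610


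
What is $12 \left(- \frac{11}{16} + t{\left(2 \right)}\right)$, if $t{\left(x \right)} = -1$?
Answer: $- \frac{81}{4} \approx -20.25$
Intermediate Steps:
$12 \left(- \frac{11}{16} + t{\left(2 \right)}\right) = 12 \left(- \frac{11}{16} - 1\right) = 12 \left(- \frac{27}{16}\right) = - \frac{81}{4}$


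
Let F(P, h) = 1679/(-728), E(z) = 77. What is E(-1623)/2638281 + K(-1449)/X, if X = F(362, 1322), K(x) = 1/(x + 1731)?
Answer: -314035127/208194668553 ≈ -0.0015084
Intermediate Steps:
F(P, h) = -1679/728 (F(P, h) = 1679*(-1/728) = -1679/728)
K(x) = 1/(1731 + x)
X = -1679/728 ≈ -2.3063
E(-1623)/2638281 + K(-1449)/X = 77/2638281 + 1/((1731 - 1449)*(-1679/728)) = 77*(1/2638281) - 728/1679/282 = 77/2638281 + (1/282)*(-728/1679) = 77/2638281 - 364/236739 = -314035127/208194668553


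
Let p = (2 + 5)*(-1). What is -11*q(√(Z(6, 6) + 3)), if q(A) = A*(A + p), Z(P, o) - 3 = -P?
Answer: 0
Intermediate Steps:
Z(P, o) = 3 - P
p = -7 (p = 7*(-1) = -7)
q(A) = A*(-7 + A) (q(A) = A*(A - 7) = A*(-7 + A))
-11*q(√(Z(6, 6) + 3)) = -11*√((3 - 1*6) + 3)*(-7 + √((3 - 1*6) + 3)) = -11*√((3 - 6) + 3)*(-7 + √((3 - 6) + 3)) = -11*√(-3 + 3)*(-7 + √(-3 + 3)) = -11*√0*(-7 + √0) = -0*(-7 + 0) = -0*(-7) = -11*0 = 0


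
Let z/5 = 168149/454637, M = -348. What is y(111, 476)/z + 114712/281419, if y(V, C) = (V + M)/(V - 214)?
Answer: 40256291772331/24369966566965 ≈ 1.6519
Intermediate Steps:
z = 840745/454637 (z = 5*(168149/454637) = 840745/454637 ≈ 1.8493)
y(V, C) = (-348 + V)/(-214 + V) (y(V, C) = (V - 348)/(V - 214) = (-348 + V)/(-214 + V))
y(111, 476)/z + 114712/281419 = ((-348 + 111)/(-214 + 111))/(840745/454637) + 114712/281419 = (-237/(-103))*(454637/840745) + 114712*(1/281419) = -1/103*(-237)*(454637/840745) + 114712/281419 = (237/103)*(454637/840745) + 114712/281419 = 107748969/86596735 + 114712/281419 = 40256291772331/24369966566965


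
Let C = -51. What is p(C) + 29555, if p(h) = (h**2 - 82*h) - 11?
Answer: 36327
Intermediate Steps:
p(h) = -11 + h**2 - 82*h
p(C) + 29555 = (-11 + (-51)**2 - 82*(-51)) + 29555 = (-11 + 2601 + 4182) + 29555 = 6772 + 29555 = 36327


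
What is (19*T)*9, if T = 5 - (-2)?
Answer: 1197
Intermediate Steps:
T = 7 (T = 5 - 1*(-2) = 5 + 2 = 7)
(19*T)*9 = (19*7)*9 = 133*9 = 1197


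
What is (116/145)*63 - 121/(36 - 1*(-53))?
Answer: 21823/445 ≈ 49.040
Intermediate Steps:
(116/145)*63 - 121/(36 - 1*(-53)) = (116*(1/145))*63 - 121/(36 + 53) = (⅘)*63 - 121/89 = 252/5 - 121*1/89 = 252/5 - 121/89 = 21823/445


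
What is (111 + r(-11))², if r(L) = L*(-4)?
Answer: 24025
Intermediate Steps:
r(L) = -4*L
(111 + r(-11))² = (111 - 4*(-11))² = (111 + 44)² = 155² = 24025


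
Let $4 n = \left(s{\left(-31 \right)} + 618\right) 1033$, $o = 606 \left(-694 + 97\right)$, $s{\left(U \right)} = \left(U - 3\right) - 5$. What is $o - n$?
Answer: $- \frac{2045235}{4} \approx -5.1131 \cdot 10^{5}$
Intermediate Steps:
$s{\left(U \right)} = -8 + U$ ($s{\left(U \right)} = \left(U - 3\right) - 5 = \left(-3 + U\right) - 5 = -8 + U$)
$o = -361782$ ($o = 606 \left(-597\right) = -361782$)
$n = \frac{598107}{4}$ ($n = \frac{\left(\left(-8 - 31\right) + 618\right) 1033}{4} = \frac{\left(-39 + 618\right) 1033}{4} = \frac{579 \cdot 1033}{4} = \frac{1}{4} \cdot 598107 = \frac{598107}{4} \approx 1.4953 \cdot 10^{5}$)
$o - n = -361782 - \frac{598107}{4} = - \frac{2045235}{4}$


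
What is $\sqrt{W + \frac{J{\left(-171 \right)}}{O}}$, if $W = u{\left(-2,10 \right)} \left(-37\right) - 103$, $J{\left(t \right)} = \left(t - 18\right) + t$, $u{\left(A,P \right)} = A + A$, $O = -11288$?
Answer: $\frac{6 \sqrt{2490415}}{1411} \approx 6.7106$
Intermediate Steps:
$u{\left(A,P \right)} = 2 A$
$J{\left(t \right)} = -18 + 2 t$ ($J{\left(t \right)} = \left(-18 + t\right) + t = -18 + 2 t$)
$W = 45$ ($W = 2 \left(-2\right) \left(-37\right) - 103 = \left(-4\right) \left(-37\right) - 103 = 148 - 103 = 45$)
$\sqrt{W + \frac{J{\left(-171 \right)}}{O}} = \sqrt{45 + \frac{-18 + 2 \left(-171\right)}{-11288}} = \sqrt{45 + \left(-18 - 342\right) \left(- \frac{1}{11288}\right)} = \sqrt{45 - - \frac{45}{1411}} = \sqrt{45 + \frac{45}{1411}} = \sqrt{\frac{63540}{1411}} = \frac{6 \sqrt{2490415}}{1411}$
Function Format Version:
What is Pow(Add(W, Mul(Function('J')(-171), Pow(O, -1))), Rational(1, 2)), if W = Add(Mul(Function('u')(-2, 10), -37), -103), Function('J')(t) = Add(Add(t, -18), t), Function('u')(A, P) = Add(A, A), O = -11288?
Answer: Mul(Rational(6, 1411), Pow(2490415, Rational(1, 2))) ≈ 6.7106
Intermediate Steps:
Function('u')(A, P) = Mul(2, A)
Function('J')(t) = Add(-18, Mul(2, t)) (Function('J')(t) = Add(Add(-18, t), t) = Add(-18, Mul(2, t)))
W = 45 (W = Add(Mul(Mul(2, -2), -37), -103) = Add(Mul(-4, -37), -103) = Add(148, -103) = 45)
Pow(Add(W, Mul(Function('J')(-171), Pow(O, -1))), Rational(1, 2)) = Pow(Add(45, Mul(Add(-18, Mul(2, -171)), Pow(-11288, -1))), Rational(1, 2)) = Pow(Add(45, Mul(Add(-18, -342), Rational(-1, 11288))), Rational(1, 2)) = Pow(Add(45, Mul(-360, Rational(-1, 11288))), Rational(1, 2)) = Pow(Add(45, Rational(45, 1411)), Rational(1, 2)) = Pow(Rational(63540, 1411), Rational(1, 2)) = Mul(Rational(6, 1411), Pow(2490415, Rational(1, 2)))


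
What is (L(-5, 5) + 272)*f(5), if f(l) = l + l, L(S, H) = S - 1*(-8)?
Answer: 2750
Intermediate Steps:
L(S, H) = 8 + S (L(S, H) = S + 8 = 8 + S)
f(l) = 2*l
(L(-5, 5) + 272)*f(5) = ((8 - 5) + 272)*(2*5) = (3 + 272)*10 = 275*10 = 2750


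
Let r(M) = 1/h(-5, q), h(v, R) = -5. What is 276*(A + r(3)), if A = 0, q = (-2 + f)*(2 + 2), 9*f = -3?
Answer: -276/5 ≈ -55.200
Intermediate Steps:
f = -⅓ (f = (⅑)*(-3) = -⅓ ≈ -0.33333)
q = -28/3 (q = (-2 - ⅓)*(2 + 2) = -7/3*4 = -28/3 ≈ -9.3333)
r(M) = -⅕ (r(M) = 1/(-5) = -⅕)
276*(A + r(3)) = 276*(0 - ⅕) = 276*(-⅕) = -276/5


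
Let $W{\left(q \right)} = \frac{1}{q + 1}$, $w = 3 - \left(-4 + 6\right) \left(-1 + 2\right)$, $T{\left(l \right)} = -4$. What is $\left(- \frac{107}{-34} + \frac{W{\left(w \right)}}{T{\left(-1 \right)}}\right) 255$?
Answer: $\frac{6165}{8} \approx 770.63$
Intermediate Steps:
$w = 1$ ($w = 3 - 2 \cdot 1 = 3 - 2 = 1$)
$W{\left(q \right)} = \frac{1}{1 + q}$
$\left(- \frac{107}{-34} + \frac{W{\left(w \right)}}{T{\left(-1 \right)}}\right) 255 = \left(- \frac{107}{-34} + \frac{1}{\left(1 + 1\right) \left(-4\right)}\right) 255 = \left(\left(-107\right) \left(- \frac{1}{34}\right) + \frac{1}{2} \left(- \frac{1}{4}\right)\right) 255 = \left(\frac{107}{34} + \frac{1}{2} \left(- \frac{1}{4}\right)\right) 255 = \left(\frac{107}{34} - \frac{1}{8}\right) 255 = \frac{411}{136} \cdot 255 = \frac{6165}{8}$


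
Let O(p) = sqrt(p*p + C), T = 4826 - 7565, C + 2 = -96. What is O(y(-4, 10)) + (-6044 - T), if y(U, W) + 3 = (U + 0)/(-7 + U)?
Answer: -3305 + I*sqrt(11017)/11 ≈ -3305.0 + 9.542*I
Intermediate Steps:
C = -98 (C = -2 - 96 = -98)
y(U, W) = -3 + U/(-7 + U) (y(U, W) = -3 + (U + 0)/(-7 + U) = -3 + U/(-7 + U))
T = -2739
O(p) = sqrt(-98 + p**2) (O(p) = sqrt(p*p - 98) = sqrt(p**2 - 98) = sqrt(-98 + p**2))
O(y(-4, 10)) + (-6044 - T) = sqrt(-98 + ((21 - 2*(-4))/(-7 - 4))**2) + (-6044 - 1*(-2739)) = sqrt(-98 + ((21 + 8)/(-11))**2) + (-6044 + 2739) = sqrt(-98 + (-1/11*29)**2) - 3305 = sqrt(-98 + (-29/11)**2) - 3305 = sqrt(-98 + 841/121) - 3305 = sqrt(-11017/121) - 3305 = I*sqrt(11017)/11 - 3305 = -3305 + I*sqrt(11017)/11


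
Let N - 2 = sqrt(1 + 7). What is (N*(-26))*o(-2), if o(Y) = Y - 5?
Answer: 364 + 364*sqrt(2) ≈ 878.77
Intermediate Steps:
N = 2 + 2*sqrt(2) (N = 2 + sqrt(1 + 7) = 2 + sqrt(8) = 2 + 2*sqrt(2) ≈ 4.8284)
o(Y) = -5 + Y
(N*(-26))*o(-2) = ((2 + 2*sqrt(2))*(-26))*(-5 - 2) = (-52 - 52*sqrt(2))*(-7) = 364 + 364*sqrt(2)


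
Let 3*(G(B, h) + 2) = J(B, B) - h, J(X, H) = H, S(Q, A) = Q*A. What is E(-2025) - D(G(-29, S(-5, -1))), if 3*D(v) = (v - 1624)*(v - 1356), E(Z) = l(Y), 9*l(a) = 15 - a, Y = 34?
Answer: -20178553/27 ≈ -7.4735e+5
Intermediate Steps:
l(a) = 5/3 - a/9 (l(a) = (15 - a)/9 = 5/3 - a/9)
S(Q, A) = A*Q
E(Z) = -19/9 (E(Z) = 5/3 - ⅑*34 = 5/3 - 34/9 = -19/9)
G(B, h) = -2 - h/3 + B/3 (G(B, h) = -2 + (B - h)/3 = -2 + (-h/3 + B/3) = -2 - h/3 + B/3)
D(v) = (-1624 + v)*(-1356 + v)/3 (D(v) = ((v - 1624)*(v - 1356))/3 = ((-1624 + v)*(-1356 + v))/3 = (-1624 + v)*(-1356 + v)/3)
E(-2025) - D(G(-29, S(-5, -1))) = -19/9 - (734048 - 2980*(-2 - (-1)*(-5)/3 + (⅓)*(-29))/3 + (-2 - (-1)*(-5)/3 + (⅓)*(-29))²/3) = -19/9 - (734048 - 2980*(-2 - ⅓*5 - 29/3)/3 + (-2 - ⅓*5 - 29/3)²/3) = -19/9 - (734048 - 2980*(-2 - 5/3 - 29/3)/3 + (-2 - 5/3 - 29/3)²/3) = -19/9 - (734048 - 2980/3*(-40/3) + (-40/3)²/3) = -19/9 - (734048 + 119200/9 + (⅓)*(1600/9)) = -19/9 - (734048 + 119200/9 + 1600/27) = -19/9 - 1*20178496/27 = -19/9 - 20178496/27 = -20178553/27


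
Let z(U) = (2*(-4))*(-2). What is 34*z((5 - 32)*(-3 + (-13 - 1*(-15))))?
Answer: 544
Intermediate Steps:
z(U) = 16 (z(U) = -8*(-2) = 16)
34*z((5 - 32)*(-3 + (-13 - 1*(-15)))) = 34*16 = 544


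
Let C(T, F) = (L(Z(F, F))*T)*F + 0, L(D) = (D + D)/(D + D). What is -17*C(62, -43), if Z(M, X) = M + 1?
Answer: 45322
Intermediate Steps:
Z(M, X) = 1 + M
L(D) = 1 (L(D) = (2*D)/((2*D)) = (2*D)*(1/(2*D)) = 1)
C(T, F) = F*T (C(T, F) = (1*T)*F + 0 = T*F + 0 = F*T + 0 = F*T)
-17*C(62, -43) = -(-731)*62 = -17*(-2666) = 45322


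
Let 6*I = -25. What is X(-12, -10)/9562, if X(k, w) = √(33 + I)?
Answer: √1038/57372 ≈ 0.00056156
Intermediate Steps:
I = -25/6 (I = (⅙)*(-25) = -25/6 ≈ -4.1667)
X(k, w) = √1038/6 (X(k, w) = √(33 - 25/6) = √(173/6) = √1038/6)
X(-12, -10)/9562 = (√1038/6)/9562 = (√1038/6)*(1/9562) = √1038/57372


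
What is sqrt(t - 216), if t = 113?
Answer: I*sqrt(103) ≈ 10.149*I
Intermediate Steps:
sqrt(t - 216) = sqrt(113 - 216) = sqrt(-103) = I*sqrt(103)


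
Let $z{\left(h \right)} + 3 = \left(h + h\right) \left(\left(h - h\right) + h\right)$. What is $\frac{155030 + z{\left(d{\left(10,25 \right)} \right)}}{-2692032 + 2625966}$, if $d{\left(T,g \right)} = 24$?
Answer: $- \frac{156179}{66066} \approx -2.364$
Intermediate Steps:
$z{\left(h \right)} = -3 + 2 h^{2}$ ($z{\left(h \right)} = -3 + \left(h + h\right) \left(\left(h - h\right) + h\right) = -3 + 2 h \left(0 + h\right) = -3 + 2 h h = -3 + 2 h^{2}$)
$\frac{155030 + z{\left(d{\left(10,25 \right)} \right)}}{-2692032 + 2625966} = \frac{155030 - \left(3 - 2 \cdot 24^{2}\right)}{-2692032 + 2625966} = \frac{155030 + \left(-3 + 2 \cdot 576\right)}{-66066} = \left(155030 + \left(-3 + 1152\right)\right) \left(- \frac{1}{66066}\right) = \left(155030 + 1149\right) \left(- \frac{1}{66066}\right) = 156179 \left(- \frac{1}{66066}\right) = - \frac{156179}{66066}$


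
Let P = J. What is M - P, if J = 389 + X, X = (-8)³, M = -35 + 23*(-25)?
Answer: -487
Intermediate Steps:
M = -610 (M = -35 - 575 = -610)
X = -512
J = -123 (J = 389 - 512 = -123)
P = -123
M - P = -610 - 1*(-123) = -610 + 123 = -487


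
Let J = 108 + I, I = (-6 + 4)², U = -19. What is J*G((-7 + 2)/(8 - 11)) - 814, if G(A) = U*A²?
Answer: -60526/9 ≈ -6725.1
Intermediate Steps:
I = 4 (I = (-2)² = 4)
G(A) = -19*A²
J = 112 (J = 108 + 4 = 112)
J*G((-7 + 2)/(8 - 11)) - 814 = 112*(-19*(-7 + 2)²/(8 - 11)²) - 814 = 112*(-19*(-5/(-3))²) - 814 = 112*(-19*(-5*(-⅓))²) - 814 = 112*(-19*(5/3)²) - 814 = 112*(-19*25/9) - 814 = 112*(-475/9) - 814 = -53200/9 - 814 = -60526/9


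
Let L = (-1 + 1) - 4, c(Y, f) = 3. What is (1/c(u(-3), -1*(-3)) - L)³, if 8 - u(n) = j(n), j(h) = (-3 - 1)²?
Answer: 2197/27 ≈ 81.370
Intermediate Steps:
j(h) = 16 (j(h) = (-4)² = 16)
u(n) = -8 (u(n) = 8 - 1*16 = 8 - 16 = -8)
L = -4 (L = 0 - 4 = -4)
(1/c(u(-3), -1*(-3)) - L)³ = (1/3 - 1*(-4))³ = (⅓ + 4)³ = (13/3)³ = 2197/27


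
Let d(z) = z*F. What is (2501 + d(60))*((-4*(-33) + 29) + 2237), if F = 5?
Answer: 6716798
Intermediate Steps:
d(z) = 5*z (d(z) = z*5 = 5*z)
(2501 + d(60))*((-4*(-33) + 29) + 2237) = (2501 + 5*60)*((-4*(-33) + 29) + 2237) = (2501 + 300)*((132 + 29) + 2237) = 2801*(161 + 2237) = 2801*2398 = 6716798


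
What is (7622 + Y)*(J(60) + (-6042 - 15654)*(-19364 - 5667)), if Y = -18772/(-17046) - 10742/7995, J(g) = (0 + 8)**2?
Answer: 458615681541188864/110799 ≈ 4.1392e+12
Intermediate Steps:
J(g) = 64 (J(g) = 8**2 = 64)
Y = -134252/553995 (Y = -18772*(-1/17046) - 10742*1/7995 = 9386/8523 - 262/195 = -134252/553995 ≈ -0.24233)
(7622 + Y)*(J(60) + (-6042 - 15654)*(-19364 - 5667)) = (7622 - 134252/553995)*(64 + (-6042 - 15654)*(-19364 - 5667)) = 4222415638*(64 - 21696*(-25031))/553995 = 4222415638*(64 + 543072576)/553995 = (4222415638/553995)*543072640 = 458615681541188864/110799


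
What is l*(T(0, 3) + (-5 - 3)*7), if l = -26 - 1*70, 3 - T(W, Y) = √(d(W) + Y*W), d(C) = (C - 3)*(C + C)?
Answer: 5088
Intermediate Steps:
d(C) = 2*C*(-3 + C) (d(C) = (-3 + C)*(2*C) = 2*C*(-3 + C))
T(W, Y) = 3 - √(W*Y + 2*W*(-3 + W)) (T(W, Y) = 3 - √(2*W*(-3 + W) + Y*W) = 3 - √(2*W*(-3 + W) + W*Y) = 3 - √(W*Y + 2*W*(-3 + W)))
l = -96 (l = -26 - 70 = -96)
l*(T(0, 3) + (-5 - 3)*7) = -96*((3 - √(0*(-6 + 3 + 2*0))) + (-5 - 3)*7) = -96*((3 - √(0*(-6 + 3 + 0))) - 8*7) = -96*((3 - √(0*(-3))) - 56) = -96*((3 - √0) - 56) = -96*((3 - 1*0) - 56) = -96*((3 + 0) - 56) = -96*(3 - 56) = -96*(-53) = 5088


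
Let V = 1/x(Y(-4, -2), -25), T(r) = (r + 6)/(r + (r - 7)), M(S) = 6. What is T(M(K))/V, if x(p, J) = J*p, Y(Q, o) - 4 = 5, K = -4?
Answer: -540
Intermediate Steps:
Y(Q, o) = 9 (Y(Q, o) = 4 + 5 = 9)
T(r) = (6 + r)/(-7 + 2*r) (T(r) = (6 + r)/(r + (-7 + r)) = (6 + r)/(-7 + 2*r))
V = -1/225 (V = 1/(-25*9) = 1/(-225) = -1/225 ≈ -0.0044444)
T(M(K))/V = ((6 + 6)/(-7 + 2*6))/(-1/225) = (12/(-7 + 12))*(-225) = (12/5)*(-225) = -540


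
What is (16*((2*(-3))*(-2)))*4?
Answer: 768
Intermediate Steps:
(16*((2*(-3))*(-2)))*4 = (16*(-6*(-2)))*4 = (16*12)*4 = 192*4 = 768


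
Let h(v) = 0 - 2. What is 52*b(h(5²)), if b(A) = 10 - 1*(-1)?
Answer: 572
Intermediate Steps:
h(v) = -2
b(A) = 11 (b(A) = 10 + 1 = 11)
52*b(h(5²)) = 52*11 = 572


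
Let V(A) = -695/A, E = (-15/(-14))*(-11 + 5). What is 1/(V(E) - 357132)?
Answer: -9/3213215 ≈ -2.8009e-6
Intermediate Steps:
E = -45/7 (E = -15*(-1/14)*(-6) = (15/14)*(-6) = -45/7 ≈ -6.4286)
1/(V(E) - 357132) = 1/(-695/(-45/7) - 357132) = 1/(-695*(-7/45) - 357132) = 1/(973/9 - 357132) = 1/(-3213215/9) = -9/3213215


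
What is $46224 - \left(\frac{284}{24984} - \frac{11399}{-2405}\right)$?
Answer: $\frac{694288456211}{15021630} \approx 46219.0$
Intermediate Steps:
$46224 - \left(\frac{284}{24984} - \frac{11399}{-2405}\right) = 46224 - \left(284 \cdot \frac{1}{24984} - - \frac{11399}{2405}\right) = 46224 - \left(\frac{71}{6246} + \frac{11399}{2405}\right) = 46224 - \frac{71368909}{15021630} = \frac{694288456211}{15021630}$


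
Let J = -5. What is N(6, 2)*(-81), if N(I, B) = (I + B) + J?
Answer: -243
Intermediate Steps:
N(I, B) = -5 + B + I (N(I, B) = (I + B) - 5 = (B + I) - 5 = -5 + B + I)
N(6, 2)*(-81) = (-5 + 2 + 6)*(-81) = 3*(-81) = -243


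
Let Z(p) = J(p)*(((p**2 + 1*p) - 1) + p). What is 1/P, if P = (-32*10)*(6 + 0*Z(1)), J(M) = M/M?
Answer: -1/1920 ≈ -0.00052083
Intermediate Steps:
J(M) = 1
Z(p) = -1 + p**2 + 2*p (Z(p) = 1*(((p**2 + 1*p) - 1) + p) = 1*(((p**2 + p) - 1) + p) = 1*(((p + p**2) - 1) + p) = 1*((-1 + p + p**2) + p) = 1*(-1 + p**2 + 2*p) = -1 + p**2 + 2*p)
P = -1920 (P = (-32*10)*(6 + 0*(-1 + 1**2 + 2*1)) = -320*(6 + 0*(-1 + 1 + 2)) = -320*(6 + 0*2) = -320*(6 + 0) = -320*6 = -1920)
1/P = 1/(-1920) = -1/1920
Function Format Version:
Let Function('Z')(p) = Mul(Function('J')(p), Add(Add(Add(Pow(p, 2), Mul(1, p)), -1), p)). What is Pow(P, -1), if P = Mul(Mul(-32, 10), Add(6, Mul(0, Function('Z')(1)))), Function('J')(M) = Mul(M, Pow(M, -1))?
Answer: Rational(-1, 1920) ≈ -0.00052083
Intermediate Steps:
Function('J')(M) = 1
Function('Z')(p) = Add(-1, Pow(p, 2), Mul(2, p)) (Function('Z')(p) = Mul(1, Add(Add(Add(Pow(p, 2), Mul(1, p)), -1), p)) = Mul(1, Add(Add(Add(Pow(p, 2), p), -1), p)) = Mul(1, Add(Add(Add(p, Pow(p, 2)), -1), p)) = Mul(1, Add(Add(-1, p, Pow(p, 2)), p)) = Mul(1, Add(-1, Pow(p, 2), Mul(2, p))) = Add(-1, Pow(p, 2), Mul(2, p)))
P = -1920 (P = Mul(Mul(-32, 10), Add(6, Mul(0, Add(-1, Pow(1, 2), Mul(2, 1))))) = Mul(-320, Add(6, Mul(0, Add(-1, 1, 2)))) = Mul(-320, Add(6, Mul(0, 2))) = Mul(-320, Add(6, 0)) = Mul(-320, 6) = -1920)
Pow(P, -1) = Pow(-1920, -1) = Rational(-1, 1920)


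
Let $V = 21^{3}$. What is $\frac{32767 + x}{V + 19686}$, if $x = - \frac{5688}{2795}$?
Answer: $\frac{91578077}{80906865} \approx 1.1319$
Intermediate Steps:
$x = - \frac{5688}{2795}$ ($x = \left(-5688\right) \frac{1}{2795} = - \frac{5688}{2795} \approx -2.0351$)
$V = 9261$
$\frac{32767 + x}{V + 19686} = \frac{32767 - \frac{5688}{2795}}{9261 + 19686} = \frac{91578077}{2795 \cdot 28947} = \frac{91578077}{2795} \cdot \frac{1}{28947} = \frac{91578077}{80906865}$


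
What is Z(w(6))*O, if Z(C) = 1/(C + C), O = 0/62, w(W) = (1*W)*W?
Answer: 0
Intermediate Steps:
w(W) = W**2 (w(W) = W*W = W**2)
O = 0 (O = (1/62)*0 = 0)
Z(C) = 1/(2*C)
Z(w(6))*O = (1/(2*(6**2)))*0 = ((1/2)/36)*0 = ((1/2)*(1/36))*0 = (1/72)*0 = 0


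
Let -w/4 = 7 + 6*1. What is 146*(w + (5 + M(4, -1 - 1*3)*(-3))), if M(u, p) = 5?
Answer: -9052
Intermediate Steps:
w = -52 (w = -4*(7 + 6*1) = -4*(7 + 6) = -4*13 = -52)
146*(w + (5 + M(4, -1 - 1*3)*(-3))) = 146*(-52 + (5 + 5*(-3))) = 146*(-52 + (5 - 15)) = 146*(-52 - 10) = 146*(-62) = -9052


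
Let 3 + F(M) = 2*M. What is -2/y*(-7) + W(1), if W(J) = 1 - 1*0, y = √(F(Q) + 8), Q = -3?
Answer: 1 - 14*I ≈ 1.0 - 14.0*I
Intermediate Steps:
F(M) = -3 + 2*M
y = I (y = √((-3 + 2*(-3)) + 8) = √((-3 - 6) + 8) = √(-9 + 8) = √(-1) = I ≈ 1.0*I)
W(J) = 1 (W(J) = 1 + 0 = 1)
-2/y*(-7) + W(1) = -2*(-I)*(-7) + 1 = -(-2)*I*(-7) + 1 = (2*I)*(-7) + 1 = -14*I + 1 = 1 - 14*I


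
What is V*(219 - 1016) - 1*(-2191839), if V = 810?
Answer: 1546269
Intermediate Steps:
V*(219 - 1016) - 1*(-2191839) = 810*(219 - 1016) - 1*(-2191839) = 810*(-797) + 2191839 = -645570 + 2191839 = 1546269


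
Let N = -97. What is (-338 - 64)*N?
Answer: 38994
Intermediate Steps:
(-338 - 64)*N = (-338 - 64)*(-97) = -402*(-97) = 38994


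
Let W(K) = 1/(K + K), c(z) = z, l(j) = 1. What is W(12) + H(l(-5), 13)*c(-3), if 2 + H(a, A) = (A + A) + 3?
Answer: -1943/24 ≈ -80.958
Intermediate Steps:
W(K) = 1/(2*K)
H(a, A) = 1 + 2*A (H(a, A) = -2 + ((A + A) + 3) = -2 + (2*A + 3) = -2 + (3 + 2*A) = 1 + 2*A)
W(12) + H(l(-5), 13)*c(-3) = (½)/12 + (1 + 2*13)*(-3) = (½)*(1/12) + (1 + 26)*(-3) = 1/24 + 27*(-3) = 1/24 - 81 = -1943/24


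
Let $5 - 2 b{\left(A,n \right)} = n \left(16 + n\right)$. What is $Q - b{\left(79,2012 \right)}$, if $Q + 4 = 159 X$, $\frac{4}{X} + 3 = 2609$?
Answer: $\frac{5316661505}{2606} \approx 2.0402 \cdot 10^{6}$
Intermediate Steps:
$X = \frac{2}{1303}$ ($X = \frac{4}{-3 + 2609} = \frac{4}{2606} = 4 \cdot \frac{1}{2606} = \frac{2}{1303} \approx 0.0015349$)
$Q = - \frac{4894}{1303}$ ($Q = -4 + 159 \cdot \frac{2}{1303} = -4 + \frac{318}{1303} = - \frac{4894}{1303} \approx -3.7559$)
$b{\left(A,n \right)} = \frac{5}{2} - \frac{n \left(16 + n\right)}{2}$
$Q - b{\left(79,2012 \right)} = - \frac{4894}{1303} - \left(\frac{5}{2} - 16096 - \frac{2012^{2}}{2}\right) = - \frac{4894}{1303} - \left(\frac{5}{2} - 16096 - 2024072\right) = - \frac{4894}{1303} - - \frac{4080331}{2} = - \frac{4894}{1303} + \frac{4080331}{2} = \frac{5316661505}{2606}$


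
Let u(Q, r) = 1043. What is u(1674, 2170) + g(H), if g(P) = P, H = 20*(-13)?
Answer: 783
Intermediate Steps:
H = -260
u(1674, 2170) + g(H) = 1043 - 260 = 783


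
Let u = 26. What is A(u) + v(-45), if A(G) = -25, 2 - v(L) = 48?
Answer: -71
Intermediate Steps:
v(L) = -46 (v(L) = 2 - 1*48 = 2 - 48 = -46)
A(u) + v(-45) = -25 - 46 = -71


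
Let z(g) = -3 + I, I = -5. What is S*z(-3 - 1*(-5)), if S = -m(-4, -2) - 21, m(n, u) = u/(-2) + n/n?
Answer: 184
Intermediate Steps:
m(n, u) = 1 - u/2 (m(n, u) = u*(-½) + 1 = -u/2 + 1 = 1 - u/2)
S = -23 (S = -(1 - ½*(-2)) - 21 = -(1 + 1) - 21 = -1*2 - 21 = -2 - 21 = -23)
z(g) = -8 (z(g) = -3 - 5 = -8)
S*z(-3 - 1*(-5)) = -23*(-8) = 184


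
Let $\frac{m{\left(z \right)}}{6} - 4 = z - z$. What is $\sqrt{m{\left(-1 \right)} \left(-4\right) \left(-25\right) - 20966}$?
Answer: $i \sqrt{18566} \approx 136.26 i$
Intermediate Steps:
$m{\left(z \right)} = 24$ ($m{\left(z \right)} = 24 + 6 \left(z - z\right) = 24 + 6 \cdot 0 = 24 + 0 = 24$)
$\sqrt{m{\left(-1 \right)} \left(-4\right) \left(-25\right) - 20966} = \sqrt{24 \left(-4\right) \left(-25\right) - 20966} = \sqrt{\left(-96\right) \left(-25\right) - 20966} = \sqrt{2400 - 20966} = \sqrt{-18566} = i \sqrt{18566}$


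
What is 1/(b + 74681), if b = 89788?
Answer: 1/164469 ≈ 6.0802e-6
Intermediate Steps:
1/(b + 74681) = 1/(89788 + 74681) = 1/164469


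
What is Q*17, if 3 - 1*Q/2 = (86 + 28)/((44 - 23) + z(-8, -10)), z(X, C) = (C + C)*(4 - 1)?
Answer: 2618/13 ≈ 201.38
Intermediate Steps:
z(X, C) = 6*C (z(X, C) = (2*C)*3 = 6*C)
Q = 154/13 (Q = 6 - 2*(86 + 28)/((44 - 23) + 6*(-10)) = 6 - 228/(21 - 60) = 6 - 228/(-39) = 6 - 228*(-1)/39 = 6 - 2*(-38/13) = 6 + 76/13 = 154/13 ≈ 11.846)
Q*17 = (154/13)*17 = 2618/13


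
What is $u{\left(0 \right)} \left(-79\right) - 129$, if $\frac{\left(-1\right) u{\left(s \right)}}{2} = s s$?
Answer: $-129$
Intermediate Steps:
$u{\left(s \right)} = - 2 s^{2}$ ($u{\left(s \right)} = - 2 s s = - 2 s^{2}$)
$u{\left(0 \right)} \left(-79\right) - 129 = - 2 \cdot 0^{2} \left(-79\right) - 129 = \left(-2\right) 0 \left(-79\right) - 129 = 0 \left(-79\right) - 129 = 0 - 129 = -129$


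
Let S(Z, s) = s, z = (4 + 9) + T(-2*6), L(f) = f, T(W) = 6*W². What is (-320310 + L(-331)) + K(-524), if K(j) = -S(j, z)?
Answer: -321518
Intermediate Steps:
z = 877 (z = (4 + 9) + 6*(-2*6)² = 13 + 6*(-12)² = 13 + 6*144 = 13 + 864 = 877)
K(j) = -877 (K(j) = -1*877 = -877)
(-320310 + L(-331)) + K(-524) = (-320310 - 331) - 877 = -320641 - 877 = -321518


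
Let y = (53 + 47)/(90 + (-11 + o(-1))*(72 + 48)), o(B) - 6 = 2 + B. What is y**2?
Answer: 100/1521 ≈ 0.065746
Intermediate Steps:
o(B) = 8 + B (o(B) = 6 + (2 + B) = 8 + B)
y = -10/39 (y = (53 + 47)/(90 + (-11 + (8 - 1))*(72 + 48)) = 100/(90 + (-11 + 7)*120) = 100/(90 - 4*120) = 100/(90 - 480) = 100/(-390) = 100*(-1/390) = -10/39 ≈ -0.25641)
y**2 = (-10/39)**2 = 100/1521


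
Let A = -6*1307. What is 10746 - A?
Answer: 18588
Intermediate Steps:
A = -7842
10746 - A = 10746 - 1*(-7842) = 10746 + 7842 = 18588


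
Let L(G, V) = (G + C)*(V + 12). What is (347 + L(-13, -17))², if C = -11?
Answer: 218089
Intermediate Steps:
L(G, V) = (-11 + G)*(12 + V) (L(G, V) = (G - 11)*(V + 12) = (-11 + G)*(12 + V))
(347 + L(-13, -17))² = (347 + (-132 - 11*(-17) + 12*(-13) - 13*(-17)))² = (347 + (-132 + 187 - 156 + 221))² = (347 + 120)² = 467² = 218089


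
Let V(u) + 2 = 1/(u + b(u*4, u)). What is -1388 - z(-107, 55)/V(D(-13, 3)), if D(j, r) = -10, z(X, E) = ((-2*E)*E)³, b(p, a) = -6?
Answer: -322102004164/3 ≈ -1.0737e+11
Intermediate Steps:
z(X, E) = -8*E⁶ (z(X, E) = (-2*E²)³ = -8*E⁶)
V(u) = -2 + 1/(-6 + u) (V(u) = -2 + 1/(u - 6) = -2 + 1/(-6 + u))
-1388 - z(-107, 55)/V(D(-13, 3)) = -1388 - (-8*55⁶)/((13 - 2*(-10))/(-6 - 10)) = -1388 - (-8*27680640625)/((13 + 20)/(-16)) = -1388 - (-221445125000)/((-1/16*33)) = -1388 - (-221445125000)/(-33/16) = -1388 - (-221445125000)*(-16)/33 = -1388 - 1*322102000000/3 = -1388 - 322102000000/3 = -322102004164/3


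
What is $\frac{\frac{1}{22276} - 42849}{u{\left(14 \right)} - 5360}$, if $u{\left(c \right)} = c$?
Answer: $\frac{954504323}{119087496} \approx 8.0152$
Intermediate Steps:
$\frac{\frac{1}{22276} - 42849}{u{\left(14 \right)} - 5360} = \frac{\frac{1}{22276} - 42849}{14 - 5360} = \frac{\frac{1}{22276} - 42849}{-5346} = \left(- \frac{954504323}{22276}\right) \left(- \frac{1}{5346}\right) = \frac{954504323}{119087496}$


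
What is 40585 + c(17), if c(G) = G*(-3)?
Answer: 40534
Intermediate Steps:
c(G) = -3*G
40585 + c(17) = 40585 - 3*17 = 40585 - 51 = 40534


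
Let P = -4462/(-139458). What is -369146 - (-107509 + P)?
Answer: -18243688604/69729 ≈ -2.6164e+5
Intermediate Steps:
P = 2231/69729 (P = -4462*(-1/139458) = 2231/69729 ≈ 0.031995)
-369146 - (-107509 + P) = -369146 - (-107509 + 2231/69729) = -369146 - 1*(-7496492830/69729) = -369146 + 7496492830/69729 = -18243688604/69729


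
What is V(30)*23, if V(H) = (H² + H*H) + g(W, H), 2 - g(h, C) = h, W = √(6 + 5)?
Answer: 41446 - 23*√11 ≈ 41370.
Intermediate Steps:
W = √11 ≈ 3.3166
g(h, C) = 2 - h
V(H) = 2 - √11 + 2*H² (V(H) = (H² + H*H) + (2 - √11) = (H² + H²) + (2 - √11) = 2*H² + (2 - √11) = 2 - √11 + 2*H²)
V(30)*23 = (2 - √11 + 2*30²)*23 = (2 - √11 + 2*900)*23 = (2 - √11 + 1800)*23 = (1802 - √11)*23 = 41446 - 23*√11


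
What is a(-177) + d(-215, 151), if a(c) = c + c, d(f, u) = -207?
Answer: -561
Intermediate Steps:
a(c) = 2*c
a(-177) + d(-215, 151) = 2*(-177) - 207 = -354 - 207 = -561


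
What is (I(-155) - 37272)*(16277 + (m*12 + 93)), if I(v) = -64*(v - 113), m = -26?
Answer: -323086960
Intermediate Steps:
I(v) = 7232 - 64*v (I(v) = -64*(-113 + v) = 7232 - 64*v)
(I(-155) - 37272)*(16277 + (m*12 + 93)) = ((7232 - 64*(-155)) - 37272)*(16277 + (-26*12 + 93)) = ((7232 + 9920) - 37272)*(16277 + (-312 + 93)) = (17152 - 37272)*(16277 - 219) = -20120*16058 = -323086960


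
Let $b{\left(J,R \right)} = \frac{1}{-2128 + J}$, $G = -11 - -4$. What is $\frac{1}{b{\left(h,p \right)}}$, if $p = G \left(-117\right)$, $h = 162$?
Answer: $-1966$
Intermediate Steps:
$G = -7$ ($G = -11 + 4 = -7$)
$p = 819$ ($p = \left(-7\right) \left(-117\right) = 819$)
$\frac{1}{b{\left(h,p \right)}} = \frac{1}{\frac{1}{-2128 + 162}} = \frac{1}{\frac{1}{-1966}} = \frac{1}{- \frac{1}{1966}} = -1966$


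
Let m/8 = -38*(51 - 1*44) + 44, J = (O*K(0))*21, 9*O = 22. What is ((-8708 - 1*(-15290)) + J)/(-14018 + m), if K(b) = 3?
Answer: -3368/7897 ≈ -0.42649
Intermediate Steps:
O = 22/9 (O = (⅑)*22 = 22/9 ≈ 2.4444)
J = 154 (J = ((22/9)*3)*21 = (22/3)*21 = 154)
m = -1776 (m = 8*(-38*(51 - 1*44) + 44) = 8*(-38*(51 - 44) + 44) = 8*(-38*7 + 44) = 8*(-266 + 44) = 8*(-222) = -1776)
((-8708 - 1*(-15290)) + J)/(-14018 + m) = ((-8708 - 1*(-15290)) + 154)/(-14018 - 1776) = ((-8708 + 15290) + 154)/(-15794) = (6582 + 154)*(-1/15794) = 6736*(-1/15794) = -3368/7897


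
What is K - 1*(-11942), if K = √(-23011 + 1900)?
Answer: 11942 + I*√21111 ≈ 11942.0 + 145.3*I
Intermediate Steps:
K = I*√21111 (K = √(-21111) = I*√21111 ≈ 145.3*I)
K - 1*(-11942) = I*√21111 - 1*(-11942) = I*√21111 + 11942 = 11942 + I*√21111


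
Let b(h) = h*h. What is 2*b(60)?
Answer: 7200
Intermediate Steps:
b(h) = h**2
2*b(60) = 2*60**2 = 2*3600 = 7200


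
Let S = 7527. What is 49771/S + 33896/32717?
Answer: 1883492999/246260859 ≈ 7.6484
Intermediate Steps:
49771/S + 33896/32717 = 49771/7527 + 33896/32717 = 1883492999/246260859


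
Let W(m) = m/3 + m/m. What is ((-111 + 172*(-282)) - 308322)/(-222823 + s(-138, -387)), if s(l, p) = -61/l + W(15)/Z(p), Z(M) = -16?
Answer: 197029224/122998259 ≈ 1.6019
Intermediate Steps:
W(m) = 1 + m/3 (W(m) = m*(⅓) + 1 = m/3 + 1 = 1 + m/3)
s(l, p) = -3/8 - 61/l (s(l, p) = -61/l + (1 + (⅓)*15)/(-16) = -61/l + (1 + 5)*(-1/16) = -61/l + 6*(-1/16) = -61/l - 3/8 = -3/8 - 61/l)
((-111 + 172*(-282)) - 308322)/(-222823 + s(-138, -387)) = ((-111 + 172*(-282)) - 308322)/(-222823 + (-3/8 - 61/(-138))) = ((-111 - 48504) - 308322)/(-222823 + (-3/8 - 61*(-1/138))) = (-48615 - 308322)/(-222823 + (-3/8 + 61/138)) = -356937/(-222823 + 37/552) = -356937/(-122998259/552) = -356937*(-552/122998259) = 197029224/122998259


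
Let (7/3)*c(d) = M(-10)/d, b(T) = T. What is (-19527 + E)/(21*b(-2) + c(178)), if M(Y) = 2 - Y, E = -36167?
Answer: 17348681/13074 ≈ 1327.0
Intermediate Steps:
c(d) = 36/(7*d) (c(d) = 3*((2 - 1*(-10))/d)/7 = 3*((2 + 10)/d)/7 = 3*(12/d)/7 = 36/(7*d))
(-19527 + E)/(21*b(-2) + c(178)) = (-19527 - 36167)/(21*(-2) + (36/7)/178) = -55694/(-42 + (36/7)*(1/178)) = -55694/(-42 + 18/623) = -55694/(-26148/623) = -55694*(-623/26148) = 17348681/13074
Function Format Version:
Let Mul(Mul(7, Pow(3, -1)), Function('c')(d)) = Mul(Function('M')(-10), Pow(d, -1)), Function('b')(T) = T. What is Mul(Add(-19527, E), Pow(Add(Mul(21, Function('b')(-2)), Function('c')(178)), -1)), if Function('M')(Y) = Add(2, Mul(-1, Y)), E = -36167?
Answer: Rational(17348681, 13074) ≈ 1327.0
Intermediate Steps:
Function('c')(d) = Mul(Rational(36, 7), Pow(d, -1)) (Function('c')(d) = Mul(Rational(3, 7), Mul(Add(2, Mul(-1, -10)), Pow(d, -1))) = Mul(Rational(3, 7), Mul(Add(2, 10), Pow(d, -1))) = Mul(Rational(3, 7), Mul(12, Pow(d, -1))) = Mul(Rational(36, 7), Pow(d, -1)))
Mul(Add(-19527, E), Pow(Add(Mul(21, Function('b')(-2)), Function('c')(178)), -1)) = Mul(Add(-19527, -36167), Pow(Add(Mul(21, -2), Mul(Rational(36, 7), Pow(178, -1))), -1)) = Mul(-55694, Pow(Add(-42, Mul(Rational(36, 7), Rational(1, 178))), -1)) = Mul(-55694, Pow(Add(-42, Rational(18, 623)), -1)) = Mul(-55694, Pow(Rational(-26148, 623), -1)) = Mul(-55694, Rational(-623, 26148)) = Rational(17348681, 13074)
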